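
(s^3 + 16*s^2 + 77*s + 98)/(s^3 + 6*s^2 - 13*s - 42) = (s + 7)/(s - 3)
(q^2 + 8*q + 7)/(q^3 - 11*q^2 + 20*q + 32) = (q + 7)/(q^2 - 12*q + 32)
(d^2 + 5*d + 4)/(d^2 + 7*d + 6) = (d + 4)/(d + 6)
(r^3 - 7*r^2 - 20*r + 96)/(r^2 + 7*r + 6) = (r^3 - 7*r^2 - 20*r + 96)/(r^2 + 7*r + 6)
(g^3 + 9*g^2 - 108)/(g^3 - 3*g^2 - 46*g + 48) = (g^2 + 3*g - 18)/(g^2 - 9*g + 8)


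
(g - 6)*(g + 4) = g^2 - 2*g - 24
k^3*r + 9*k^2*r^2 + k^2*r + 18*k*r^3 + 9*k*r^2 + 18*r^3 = (k + 3*r)*(k + 6*r)*(k*r + r)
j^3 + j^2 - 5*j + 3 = (j - 1)^2*(j + 3)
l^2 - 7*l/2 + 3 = (l - 2)*(l - 3/2)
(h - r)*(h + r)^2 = h^3 + h^2*r - h*r^2 - r^3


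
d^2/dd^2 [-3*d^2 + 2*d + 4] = -6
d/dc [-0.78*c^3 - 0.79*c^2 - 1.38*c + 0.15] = -2.34*c^2 - 1.58*c - 1.38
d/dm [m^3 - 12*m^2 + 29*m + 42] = 3*m^2 - 24*m + 29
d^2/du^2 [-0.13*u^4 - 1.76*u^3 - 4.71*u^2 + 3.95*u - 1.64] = -1.56*u^2 - 10.56*u - 9.42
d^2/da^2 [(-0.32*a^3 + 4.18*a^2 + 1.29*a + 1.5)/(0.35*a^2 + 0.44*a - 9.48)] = (5.55111512312578e-17*a^5 - 8.88178419700125e-16*a^4 - 3.218814*a^3 + 92.326644*a^2 - 145.483848*a + 772.61304)/(0.042875*a^6 + 0.1617*a^5 - 3.28062*a^4 - 8.674336*a^3 + 88.857936*a^2 + 118.628928*a - 851.971392)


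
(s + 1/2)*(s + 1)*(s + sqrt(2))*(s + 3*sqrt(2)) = s^4 + 3*s^3/2 + 4*sqrt(2)*s^3 + 13*s^2/2 + 6*sqrt(2)*s^2 + 2*sqrt(2)*s + 9*s + 3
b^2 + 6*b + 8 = (b + 2)*(b + 4)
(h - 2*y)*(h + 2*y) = h^2 - 4*y^2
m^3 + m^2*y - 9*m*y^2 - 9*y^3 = (m - 3*y)*(m + y)*(m + 3*y)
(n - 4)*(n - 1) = n^2 - 5*n + 4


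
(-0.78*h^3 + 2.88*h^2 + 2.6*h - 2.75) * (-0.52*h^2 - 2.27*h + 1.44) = 0.4056*h^5 + 0.273*h^4 - 9.0128*h^3 - 0.324800000000001*h^2 + 9.9865*h - 3.96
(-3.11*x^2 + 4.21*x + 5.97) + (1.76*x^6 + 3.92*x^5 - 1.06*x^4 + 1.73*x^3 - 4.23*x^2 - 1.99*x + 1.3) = 1.76*x^6 + 3.92*x^5 - 1.06*x^4 + 1.73*x^3 - 7.34*x^2 + 2.22*x + 7.27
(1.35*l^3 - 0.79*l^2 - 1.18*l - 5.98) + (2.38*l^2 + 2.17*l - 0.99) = 1.35*l^3 + 1.59*l^2 + 0.99*l - 6.97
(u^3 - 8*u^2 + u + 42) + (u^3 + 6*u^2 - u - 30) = 2*u^3 - 2*u^2 + 12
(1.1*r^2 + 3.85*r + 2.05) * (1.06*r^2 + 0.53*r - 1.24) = 1.166*r^4 + 4.664*r^3 + 2.8495*r^2 - 3.6875*r - 2.542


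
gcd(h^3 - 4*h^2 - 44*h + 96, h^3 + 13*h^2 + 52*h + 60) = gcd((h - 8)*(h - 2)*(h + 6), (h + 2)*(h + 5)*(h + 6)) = h + 6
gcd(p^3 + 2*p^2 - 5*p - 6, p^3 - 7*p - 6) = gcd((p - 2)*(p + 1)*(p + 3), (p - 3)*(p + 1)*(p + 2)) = p + 1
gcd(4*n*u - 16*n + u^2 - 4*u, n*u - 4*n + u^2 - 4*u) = u - 4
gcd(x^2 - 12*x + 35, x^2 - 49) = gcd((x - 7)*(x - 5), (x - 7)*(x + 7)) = x - 7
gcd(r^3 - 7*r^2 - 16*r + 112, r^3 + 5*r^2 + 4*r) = r + 4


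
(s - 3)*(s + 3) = s^2 - 9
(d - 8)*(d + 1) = d^2 - 7*d - 8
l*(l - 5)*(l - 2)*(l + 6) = l^4 - l^3 - 32*l^2 + 60*l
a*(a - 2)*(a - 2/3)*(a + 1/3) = a^4 - 7*a^3/3 + 4*a^2/9 + 4*a/9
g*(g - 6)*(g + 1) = g^3 - 5*g^2 - 6*g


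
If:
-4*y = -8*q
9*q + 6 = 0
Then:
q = -2/3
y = -4/3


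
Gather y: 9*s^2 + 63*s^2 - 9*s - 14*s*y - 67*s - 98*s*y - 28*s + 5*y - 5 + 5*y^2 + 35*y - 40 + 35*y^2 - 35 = 72*s^2 - 104*s + 40*y^2 + y*(40 - 112*s) - 80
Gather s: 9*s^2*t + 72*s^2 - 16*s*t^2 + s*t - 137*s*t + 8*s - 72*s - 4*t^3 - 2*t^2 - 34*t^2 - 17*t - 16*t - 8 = s^2*(9*t + 72) + s*(-16*t^2 - 136*t - 64) - 4*t^3 - 36*t^2 - 33*t - 8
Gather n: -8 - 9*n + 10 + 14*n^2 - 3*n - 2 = 14*n^2 - 12*n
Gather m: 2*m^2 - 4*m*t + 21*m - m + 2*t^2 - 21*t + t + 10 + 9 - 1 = 2*m^2 + m*(20 - 4*t) + 2*t^2 - 20*t + 18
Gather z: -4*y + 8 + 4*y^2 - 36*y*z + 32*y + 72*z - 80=4*y^2 + 28*y + z*(72 - 36*y) - 72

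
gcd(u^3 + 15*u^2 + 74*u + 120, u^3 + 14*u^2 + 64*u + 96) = u^2 + 10*u + 24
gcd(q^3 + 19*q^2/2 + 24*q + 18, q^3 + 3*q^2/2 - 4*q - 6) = q^2 + 7*q/2 + 3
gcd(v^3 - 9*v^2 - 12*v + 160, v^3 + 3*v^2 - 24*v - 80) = v^2 - v - 20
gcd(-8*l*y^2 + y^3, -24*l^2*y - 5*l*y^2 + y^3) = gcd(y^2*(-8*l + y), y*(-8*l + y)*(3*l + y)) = -8*l*y + y^2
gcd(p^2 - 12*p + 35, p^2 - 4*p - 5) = p - 5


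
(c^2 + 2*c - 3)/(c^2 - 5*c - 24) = (c - 1)/(c - 8)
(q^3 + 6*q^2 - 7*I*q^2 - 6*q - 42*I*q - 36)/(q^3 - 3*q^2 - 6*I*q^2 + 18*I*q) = (q^2 + q*(6 - I) - 6*I)/(q*(q - 3))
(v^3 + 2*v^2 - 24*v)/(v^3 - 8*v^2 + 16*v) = (v + 6)/(v - 4)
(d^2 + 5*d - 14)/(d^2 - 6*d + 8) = (d + 7)/(d - 4)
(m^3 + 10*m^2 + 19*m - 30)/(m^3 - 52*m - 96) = (m^2 + 4*m - 5)/(m^2 - 6*m - 16)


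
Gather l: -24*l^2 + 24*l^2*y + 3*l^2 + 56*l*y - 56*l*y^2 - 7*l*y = l^2*(24*y - 21) + l*(-56*y^2 + 49*y)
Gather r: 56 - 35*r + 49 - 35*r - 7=98 - 70*r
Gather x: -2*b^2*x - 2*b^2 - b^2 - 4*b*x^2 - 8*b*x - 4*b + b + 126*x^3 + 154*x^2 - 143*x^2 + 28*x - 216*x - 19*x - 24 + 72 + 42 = -3*b^2 - 3*b + 126*x^3 + x^2*(11 - 4*b) + x*(-2*b^2 - 8*b - 207) + 90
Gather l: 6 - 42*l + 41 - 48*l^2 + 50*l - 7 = -48*l^2 + 8*l + 40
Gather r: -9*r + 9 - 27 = -9*r - 18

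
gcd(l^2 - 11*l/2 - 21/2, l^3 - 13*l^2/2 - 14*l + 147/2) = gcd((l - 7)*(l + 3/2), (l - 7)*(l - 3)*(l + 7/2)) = l - 7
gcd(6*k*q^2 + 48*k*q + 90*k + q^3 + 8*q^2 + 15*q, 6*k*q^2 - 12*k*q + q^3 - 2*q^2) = 6*k + q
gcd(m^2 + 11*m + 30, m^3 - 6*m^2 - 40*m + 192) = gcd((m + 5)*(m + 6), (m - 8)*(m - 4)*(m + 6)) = m + 6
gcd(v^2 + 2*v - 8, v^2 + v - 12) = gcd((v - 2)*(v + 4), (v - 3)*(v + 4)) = v + 4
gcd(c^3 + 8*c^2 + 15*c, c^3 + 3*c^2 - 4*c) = c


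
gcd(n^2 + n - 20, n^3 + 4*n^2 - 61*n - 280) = n + 5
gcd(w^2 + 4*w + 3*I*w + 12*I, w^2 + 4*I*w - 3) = w + 3*I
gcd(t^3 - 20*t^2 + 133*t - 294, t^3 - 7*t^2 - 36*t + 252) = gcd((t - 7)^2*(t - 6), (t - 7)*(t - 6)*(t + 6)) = t^2 - 13*t + 42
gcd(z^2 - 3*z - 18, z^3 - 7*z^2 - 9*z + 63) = z + 3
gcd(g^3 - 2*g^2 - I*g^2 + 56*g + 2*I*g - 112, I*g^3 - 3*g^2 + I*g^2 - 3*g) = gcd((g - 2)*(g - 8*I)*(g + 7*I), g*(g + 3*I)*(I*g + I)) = 1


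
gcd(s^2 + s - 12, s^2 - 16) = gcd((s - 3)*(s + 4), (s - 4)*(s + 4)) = s + 4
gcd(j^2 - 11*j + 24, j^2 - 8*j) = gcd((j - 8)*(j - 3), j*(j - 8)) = j - 8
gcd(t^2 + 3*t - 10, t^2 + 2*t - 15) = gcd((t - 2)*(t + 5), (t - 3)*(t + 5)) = t + 5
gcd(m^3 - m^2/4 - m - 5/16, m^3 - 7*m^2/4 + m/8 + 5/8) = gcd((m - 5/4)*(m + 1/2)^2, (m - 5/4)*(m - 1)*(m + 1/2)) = m^2 - 3*m/4 - 5/8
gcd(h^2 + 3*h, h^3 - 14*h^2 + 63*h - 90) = 1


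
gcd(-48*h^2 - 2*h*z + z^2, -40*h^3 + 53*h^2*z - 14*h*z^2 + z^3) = -8*h + z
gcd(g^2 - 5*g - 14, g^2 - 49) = g - 7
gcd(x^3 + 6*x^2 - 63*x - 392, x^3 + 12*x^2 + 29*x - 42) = x + 7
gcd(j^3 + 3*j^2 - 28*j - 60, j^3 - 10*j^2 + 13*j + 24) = 1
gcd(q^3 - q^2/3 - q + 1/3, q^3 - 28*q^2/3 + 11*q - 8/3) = q^2 - 4*q/3 + 1/3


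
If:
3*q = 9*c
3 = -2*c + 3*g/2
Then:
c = q/3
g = 4*q/9 + 2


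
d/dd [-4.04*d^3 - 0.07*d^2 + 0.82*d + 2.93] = -12.12*d^2 - 0.14*d + 0.82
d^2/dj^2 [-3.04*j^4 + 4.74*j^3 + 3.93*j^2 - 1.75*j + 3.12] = -36.48*j^2 + 28.44*j + 7.86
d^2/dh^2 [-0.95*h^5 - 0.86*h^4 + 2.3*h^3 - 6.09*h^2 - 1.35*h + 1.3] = -19.0*h^3 - 10.32*h^2 + 13.8*h - 12.18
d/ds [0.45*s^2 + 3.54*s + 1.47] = 0.9*s + 3.54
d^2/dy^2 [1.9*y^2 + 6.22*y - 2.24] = 3.80000000000000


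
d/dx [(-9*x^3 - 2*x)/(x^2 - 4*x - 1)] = (-9*x^4 + 72*x^3 + 29*x^2 + 2)/(x^4 - 8*x^3 + 14*x^2 + 8*x + 1)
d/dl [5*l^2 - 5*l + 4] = 10*l - 5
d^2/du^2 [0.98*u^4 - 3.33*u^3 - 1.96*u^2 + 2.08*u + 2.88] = 11.76*u^2 - 19.98*u - 3.92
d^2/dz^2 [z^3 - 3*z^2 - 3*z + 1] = 6*z - 6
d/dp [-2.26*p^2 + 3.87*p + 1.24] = 3.87 - 4.52*p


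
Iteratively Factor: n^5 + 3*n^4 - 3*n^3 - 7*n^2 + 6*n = (n - 1)*(n^4 + 4*n^3 + n^2 - 6*n) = (n - 1)*(n + 3)*(n^3 + n^2 - 2*n) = (n - 1)*(n + 2)*(n + 3)*(n^2 - n) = n*(n - 1)*(n + 2)*(n + 3)*(n - 1)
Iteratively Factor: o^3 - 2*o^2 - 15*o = (o)*(o^2 - 2*o - 15) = o*(o + 3)*(o - 5)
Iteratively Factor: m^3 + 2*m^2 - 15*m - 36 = (m + 3)*(m^2 - m - 12) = (m - 4)*(m + 3)*(m + 3)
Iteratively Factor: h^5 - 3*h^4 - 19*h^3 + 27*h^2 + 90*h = (h)*(h^4 - 3*h^3 - 19*h^2 + 27*h + 90) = h*(h - 5)*(h^3 + 2*h^2 - 9*h - 18) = h*(h - 5)*(h + 2)*(h^2 - 9) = h*(h - 5)*(h - 3)*(h + 2)*(h + 3)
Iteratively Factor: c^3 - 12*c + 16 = (c - 2)*(c^2 + 2*c - 8) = (c - 2)*(c + 4)*(c - 2)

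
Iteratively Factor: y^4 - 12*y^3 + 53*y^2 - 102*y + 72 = (y - 3)*(y^3 - 9*y^2 + 26*y - 24) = (y - 4)*(y - 3)*(y^2 - 5*y + 6) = (y - 4)*(y - 3)^2*(y - 2)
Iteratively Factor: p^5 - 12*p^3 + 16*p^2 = (p)*(p^4 - 12*p^2 + 16*p) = p*(p - 2)*(p^3 + 2*p^2 - 8*p) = p*(p - 2)^2*(p^2 + 4*p) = p^2*(p - 2)^2*(p + 4)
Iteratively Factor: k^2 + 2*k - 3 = (k - 1)*(k + 3)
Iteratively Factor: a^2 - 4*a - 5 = (a + 1)*(a - 5)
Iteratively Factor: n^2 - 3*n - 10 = (n + 2)*(n - 5)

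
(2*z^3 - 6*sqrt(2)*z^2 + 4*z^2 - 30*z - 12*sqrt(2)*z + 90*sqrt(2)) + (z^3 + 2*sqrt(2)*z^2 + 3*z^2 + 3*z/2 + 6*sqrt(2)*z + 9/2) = 3*z^3 - 4*sqrt(2)*z^2 + 7*z^2 - 57*z/2 - 6*sqrt(2)*z + 9/2 + 90*sqrt(2)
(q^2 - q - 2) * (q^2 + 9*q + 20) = q^4 + 8*q^3 + 9*q^2 - 38*q - 40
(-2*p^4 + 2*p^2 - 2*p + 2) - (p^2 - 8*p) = -2*p^4 + p^2 + 6*p + 2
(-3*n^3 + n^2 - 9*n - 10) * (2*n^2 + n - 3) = -6*n^5 - n^4 - 8*n^3 - 32*n^2 + 17*n + 30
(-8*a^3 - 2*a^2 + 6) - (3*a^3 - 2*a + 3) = -11*a^3 - 2*a^2 + 2*a + 3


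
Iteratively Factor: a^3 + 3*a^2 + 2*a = (a + 1)*(a^2 + 2*a) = (a + 1)*(a + 2)*(a)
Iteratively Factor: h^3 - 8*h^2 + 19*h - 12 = (h - 1)*(h^2 - 7*h + 12) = (h - 3)*(h - 1)*(h - 4)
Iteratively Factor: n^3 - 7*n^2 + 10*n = (n)*(n^2 - 7*n + 10) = n*(n - 2)*(n - 5)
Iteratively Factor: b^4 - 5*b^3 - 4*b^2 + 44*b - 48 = (b - 2)*(b^3 - 3*b^2 - 10*b + 24) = (b - 2)^2*(b^2 - b - 12) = (b - 2)^2*(b + 3)*(b - 4)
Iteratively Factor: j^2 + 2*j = (j)*(j + 2)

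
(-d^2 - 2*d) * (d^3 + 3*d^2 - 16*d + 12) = -d^5 - 5*d^4 + 10*d^3 + 20*d^2 - 24*d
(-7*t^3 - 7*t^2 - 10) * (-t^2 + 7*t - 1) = 7*t^5 - 42*t^4 - 42*t^3 + 17*t^2 - 70*t + 10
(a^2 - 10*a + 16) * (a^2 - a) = a^4 - 11*a^3 + 26*a^2 - 16*a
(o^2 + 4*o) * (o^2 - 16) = o^4 + 4*o^3 - 16*o^2 - 64*o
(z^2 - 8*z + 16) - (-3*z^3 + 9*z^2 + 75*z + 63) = 3*z^3 - 8*z^2 - 83*z - 47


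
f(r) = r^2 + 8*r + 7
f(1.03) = 16.30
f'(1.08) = 10.16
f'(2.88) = 13.76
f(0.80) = 14.04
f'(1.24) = 10.48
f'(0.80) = 9.60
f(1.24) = 18.46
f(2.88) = 38.33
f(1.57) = 22.02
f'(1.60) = 11.20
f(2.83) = 37.65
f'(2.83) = 13.66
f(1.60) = 22.36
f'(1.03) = 10.06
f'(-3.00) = 2.00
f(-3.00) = -8.00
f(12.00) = 247.00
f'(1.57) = 11.14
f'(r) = 2*r + 8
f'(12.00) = 32.00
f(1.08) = 16.81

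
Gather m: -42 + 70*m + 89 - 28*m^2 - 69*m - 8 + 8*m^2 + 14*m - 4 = -20*m^2 + 15*m + 35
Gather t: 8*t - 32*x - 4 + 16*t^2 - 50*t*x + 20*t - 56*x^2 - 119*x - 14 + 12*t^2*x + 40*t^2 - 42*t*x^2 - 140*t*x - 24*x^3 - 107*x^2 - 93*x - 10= t^2*(12*x + 56) + t*(-42*x^2 - 190*x + 28) - 24*x^3 - 163*x^2 - 244*x - 28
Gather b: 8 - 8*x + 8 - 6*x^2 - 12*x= -6*x^2 - 20*x + 16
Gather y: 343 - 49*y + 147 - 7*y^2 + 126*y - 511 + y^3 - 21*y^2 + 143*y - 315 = y^3 - 28*y^2 + 220*y - 336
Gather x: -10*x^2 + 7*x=-10*x^2 + 7*x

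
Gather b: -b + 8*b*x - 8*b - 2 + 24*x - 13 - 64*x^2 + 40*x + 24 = b*(8*x - 9) - 64*x^2 + 64*x + 9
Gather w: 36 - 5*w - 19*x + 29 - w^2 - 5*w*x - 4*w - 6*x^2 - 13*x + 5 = -w^2 + w*(-5*x - 9) - 6*x^2 - 32*x + 70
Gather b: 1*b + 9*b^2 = 9*b^2 + b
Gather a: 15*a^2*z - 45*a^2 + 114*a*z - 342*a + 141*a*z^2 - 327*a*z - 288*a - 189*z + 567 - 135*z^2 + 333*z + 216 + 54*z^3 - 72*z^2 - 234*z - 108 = a^2*(15*z - 45) + a*(141*z^2 - 213*z - 630) + 54*z^3 - 207*z^2 - 90*z + 675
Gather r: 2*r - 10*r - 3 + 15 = 12 - 8*r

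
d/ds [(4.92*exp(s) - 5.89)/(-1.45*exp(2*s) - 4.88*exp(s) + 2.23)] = (7.134*exp(2*s) - 17.081*exp(s) - 17.7716)*exp(s)/(2.1025*exp(4*s) + 14.152*exp(3*s) + 17.3474*exp(2*s) - 21.7648*exp(s) + 4.9729)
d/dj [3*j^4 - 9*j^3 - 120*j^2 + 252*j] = 12*j^3 - 27*j^2 - 240*j + 252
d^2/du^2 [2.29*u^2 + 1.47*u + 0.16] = 4.58000000000000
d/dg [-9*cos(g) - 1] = 9*sin(g)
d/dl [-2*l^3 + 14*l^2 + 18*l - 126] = -6*l^2 + 28*l + 18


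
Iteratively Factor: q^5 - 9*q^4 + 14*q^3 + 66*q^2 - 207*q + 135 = (q - 5)*(q^4 - 4*q^3 - 6*q^2 + 36*q - 27) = (q - 5)*(q + 3)*(q^3 - 7*q^2 + 15*q - 9) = (q - 5)*(q - 3)*(q + 3)*(q^2 - 4*q + 3) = (q - 5)*(q - 3)*(q - 1)*(q + 3)*(q - 3)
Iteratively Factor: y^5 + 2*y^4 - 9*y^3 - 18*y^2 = (y - 3)*(y^4 + 5*y^3 + 6*y^2) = (y - 3)*(y + 2)*(y^3 + 3*y^2) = y*(y - 3)*(y + 2)*(y^2 + 3*y) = y*(y - 3)*(y + 2)*(y + 3)*(y)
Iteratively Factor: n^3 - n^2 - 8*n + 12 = (n - 2)*(n^2 + n - 6) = (n - 2)*(n + 3)*(n - 2)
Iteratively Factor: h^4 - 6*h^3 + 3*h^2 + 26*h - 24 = (h + 2)*(h^3 - 8*h^2 + 19*h - 12) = (h - 4)*(h + 2)*(h^2 - 4*h + 3) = (h - 4)*(h - 1)*(h + 2)*(h - 3)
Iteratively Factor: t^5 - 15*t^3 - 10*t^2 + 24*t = (t + 3)*(t^4 - 3*t^3 - 6*t^2 + 8*t) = (t - 4)*(t + 3)*(t^3 + t^2 - 2*t) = t*(t - 4)*(t + 3)*(t^2 + t - 2) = t*(t - 4)*(t + 2)*(t + 3)*(t - 1)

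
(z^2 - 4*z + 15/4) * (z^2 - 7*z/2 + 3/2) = z^4 - 15*z^3/2 + 77*z^2/4 - 153*z/8 + 45/8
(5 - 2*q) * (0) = 0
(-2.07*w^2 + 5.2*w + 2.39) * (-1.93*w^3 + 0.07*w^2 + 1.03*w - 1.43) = 3.9951*w^5 - 10.1809*w^4 - 6.3808*w^3 + 8.4834*w^2 - 4.9743*w - 3.4177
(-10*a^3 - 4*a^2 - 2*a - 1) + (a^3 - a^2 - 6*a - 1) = -9*a^3 - 5*a^2 - 8*a - 2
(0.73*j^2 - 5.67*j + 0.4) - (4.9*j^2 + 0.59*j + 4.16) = -4.17*j^2 - 6.26*j - 3.76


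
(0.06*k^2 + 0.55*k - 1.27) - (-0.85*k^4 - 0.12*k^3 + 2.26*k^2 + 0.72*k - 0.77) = 0.85*k^4 + 0.12*k^3 - 2.2*k^2 - 0.17*k - 0.5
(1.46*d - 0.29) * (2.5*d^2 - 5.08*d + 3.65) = 3.65*d^3 - 8.1418*d^2 + 6.8022*d - 1.0585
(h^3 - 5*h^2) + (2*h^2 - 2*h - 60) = h^3 - 3*h^2 - 2*h - 60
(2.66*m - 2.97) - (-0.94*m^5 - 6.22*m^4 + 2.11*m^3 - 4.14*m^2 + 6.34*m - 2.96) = 0.94*m^5 + 6.22*m^4 - 2.11*m^3 + 4.14*m^2 - 3.68*m - 0.0100000000000002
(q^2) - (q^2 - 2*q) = 2*q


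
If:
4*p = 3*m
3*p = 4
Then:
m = 16/9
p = 4/3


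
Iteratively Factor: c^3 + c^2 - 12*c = (c + 4)*(c^2 - 3*c) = (c - 3)*(c + 4)*(c)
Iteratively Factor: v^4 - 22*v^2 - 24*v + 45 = (v - 5)*(v^3 + 5*v^2 + 3*v - 9) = (v - 5)*(v - 1)*(v^2 + 6*v + 9) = (v - 5)*(v - 1)*(v + 3)*(v + 3)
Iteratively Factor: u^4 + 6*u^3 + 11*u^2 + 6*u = (u)*(u^3 + 6*u^2 + 11*u + 6) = u*(u + 3)*(u^2 + 3*u + 2) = u*(u + 2)*(u + 3)*(u + 1)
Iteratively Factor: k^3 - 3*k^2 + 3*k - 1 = (k - 1)*(k^2 - 2*k + 1) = (k - 1)^2*(k - 1)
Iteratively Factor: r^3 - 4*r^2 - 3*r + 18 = (r - 3)*(r^2 - r - 6) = (r - 3)^2*(r + 2)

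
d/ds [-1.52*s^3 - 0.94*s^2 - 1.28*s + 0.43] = -4.56*s^2 - 1.88*s - 1.28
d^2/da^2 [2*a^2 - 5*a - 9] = 4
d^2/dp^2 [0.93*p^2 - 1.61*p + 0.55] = 1.86000000000000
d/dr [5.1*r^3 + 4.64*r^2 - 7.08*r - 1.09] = 15.3*r^2 + 9.28*r - 7.08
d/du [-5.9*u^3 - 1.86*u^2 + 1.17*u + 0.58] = -17.7*u^2 - 3.72*u + 1.17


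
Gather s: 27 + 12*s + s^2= s^2 + 12*s + 27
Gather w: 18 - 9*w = 18 - 9*w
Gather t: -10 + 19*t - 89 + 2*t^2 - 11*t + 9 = 2*t^2 + 8*t - 90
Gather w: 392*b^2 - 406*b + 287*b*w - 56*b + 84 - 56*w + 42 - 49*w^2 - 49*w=392*b^2 - 462*b - 49*w^2 + w*(287*b - 105) + 126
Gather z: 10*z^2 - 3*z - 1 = 10*z^2 - 3*z - 1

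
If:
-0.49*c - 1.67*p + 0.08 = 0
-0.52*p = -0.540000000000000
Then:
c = -3.38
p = 1.04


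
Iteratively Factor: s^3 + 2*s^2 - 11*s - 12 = (s + 4)*(s^2 - 2*s - 3) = (s - 3)*(s + 4)*(s + 1)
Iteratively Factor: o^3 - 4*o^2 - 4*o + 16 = (o + 2)*(o^2 - 6*o + 8) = (o - 2)*(o + 2)*(o - 4)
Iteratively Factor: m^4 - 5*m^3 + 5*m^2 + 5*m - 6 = (m + 1)*(m^3 - 6*m^2 + 11*m - 6) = (m - 2)*(m + 1)*(m^2 - 4*m + 3) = (m - 3)*(m - 2)*(m + 1)*(m - 1)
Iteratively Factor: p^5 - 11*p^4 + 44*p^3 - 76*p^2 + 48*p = (p - 3)*(p^4 - 8*p^3 + 20*p^2 - 16*p) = p*(p - 3)*(p^3 - 8*p^2 + 20*p - 16) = p*(p - 3)*(p - 2)*(p^2 - 6*p + 8) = p*(p - 4)*(p - 3)*(p - 2)*(p - 2)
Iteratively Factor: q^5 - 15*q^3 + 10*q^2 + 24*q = (q - 3)*(q^4 + 3*q^3 - 6*q^2 - 8*q) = (q - 3)*(q - 2)*(q^3 + 5*q^2 + 4*q) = (q - 3)*(q - 2)*(q + 1)*(q^2 + 4*q) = q*(q - 3)*(q - 2)*(q + 1)*(q + 4)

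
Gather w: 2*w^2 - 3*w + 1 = 2*w^2 - 3*w + 1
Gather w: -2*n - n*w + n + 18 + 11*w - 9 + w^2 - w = -n + w^2 + w*(10 - n) + 9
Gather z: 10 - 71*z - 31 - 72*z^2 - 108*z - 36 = -72*z^2 - 179*z - 57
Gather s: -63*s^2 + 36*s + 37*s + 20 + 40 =-63*s^2 + 73*s + 60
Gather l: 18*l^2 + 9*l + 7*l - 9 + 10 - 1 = 18*l^2 + 16*l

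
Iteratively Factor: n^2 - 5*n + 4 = (n - 1)*(n - 4)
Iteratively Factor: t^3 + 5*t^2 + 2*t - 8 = (t + 4)*(t^2 + t - 2) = (t - 1)*(t + 4)*(t + 2)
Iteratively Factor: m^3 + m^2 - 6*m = (m - 2)*(m^2 + 3*m) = m*(m - 2)*(m + 3)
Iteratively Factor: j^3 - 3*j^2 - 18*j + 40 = (j - 5)*(j^2 + 2*j - 8) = (j - 5)*(j + 4)*(j - 2)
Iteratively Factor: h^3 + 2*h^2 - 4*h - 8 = (h + 2)*(h^2 - 4) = (h - 2)*(h + 2)*(h + 2)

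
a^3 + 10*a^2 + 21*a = a*(a + 3)*(a + 7)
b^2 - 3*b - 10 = (b - 5)*(b + 2)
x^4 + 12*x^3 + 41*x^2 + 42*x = x*(x + 2)*(x + 3)*(x + 7)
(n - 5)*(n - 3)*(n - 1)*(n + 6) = n^4 - 3*n^3 - 31*n^2 + 123*n - 90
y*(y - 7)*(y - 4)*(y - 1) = y^4 - 12*y^3 + 39*y^2 - 28*y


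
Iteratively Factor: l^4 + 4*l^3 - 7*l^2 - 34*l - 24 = (l + 1)*(l^3 + 3*l^2 - 10*l - 24) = (l - 3)*(l + 1)*(l^2 + 6*l + 8) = (l - 3)*(l + 1)*(l + 2)*(l + 4)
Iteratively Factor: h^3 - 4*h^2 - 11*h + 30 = (h - 2)*(h^2 - 2*h - 15) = (h - 2)*(h + 3)*(h - 5)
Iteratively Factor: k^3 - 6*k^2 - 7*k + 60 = (k - 4)*(k^2 - 2*k - 15) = (k - 4)*(k + 3)*(k - 5)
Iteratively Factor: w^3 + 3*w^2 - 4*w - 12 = (w + 2)*(w^2 + w - 6) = (w + 2)*(w + 3)*(w - 2)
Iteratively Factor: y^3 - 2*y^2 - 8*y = (y - 4)*(y^2 + 2*y) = y*(y - 4)*(y + 2)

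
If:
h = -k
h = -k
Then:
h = -k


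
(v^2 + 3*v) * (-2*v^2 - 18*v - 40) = -2*v^4 - 24*v^3 - 94*v^2 - 120*v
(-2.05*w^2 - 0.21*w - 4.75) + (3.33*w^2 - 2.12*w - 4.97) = 1.28*w^2 - 2.33*w - 9.72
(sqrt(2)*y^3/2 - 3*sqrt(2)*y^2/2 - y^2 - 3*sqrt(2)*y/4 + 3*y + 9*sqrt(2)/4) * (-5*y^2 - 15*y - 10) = -5*sqrt(2)*y^5/2 + 5*y^4 + 85*sqrt(2)*y^3/4 - 35*y^2 + 15*sqrt(2)*y^2 - 105*sqrt(2)*y/4 - 30*y - 45*sqrt(2)/2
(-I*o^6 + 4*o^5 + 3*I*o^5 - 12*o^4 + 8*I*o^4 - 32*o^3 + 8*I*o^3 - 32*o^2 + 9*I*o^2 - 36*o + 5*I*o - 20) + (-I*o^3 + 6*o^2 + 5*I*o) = -I*o^6 + 4*o^5 + 3*I*o^5 - 12*o^4 + 8*I*o^4 - 32*o^3 + 7*I*o^3 - 26*o^2 + 9*I*o^2 - 36*o + 10*I*o - 20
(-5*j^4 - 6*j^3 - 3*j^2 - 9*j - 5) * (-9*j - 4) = 45*j^5 + 74*j^4 + 51*j^3 + 93*j^2 + 81*j + 20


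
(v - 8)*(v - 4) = v^2 - 12*v + 32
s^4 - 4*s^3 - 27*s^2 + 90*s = s*(s - 6)*(s - 3)*(s + 5)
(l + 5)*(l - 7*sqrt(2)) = l^2 - 7*sqrt(2)*l + 5*l - 35*sqrt(2)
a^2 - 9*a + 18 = (a - 6)*(a - 3)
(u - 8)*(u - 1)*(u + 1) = u^3 - 8*u^2 - u + 8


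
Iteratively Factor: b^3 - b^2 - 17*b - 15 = (b + 3)*(b^2 - 4*b - 5) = (b + 1)*(b + 3)*(b - 5)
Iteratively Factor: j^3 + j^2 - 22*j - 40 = (j - 5)*(j^2 + 6*j + 8) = (j - 5)*(j + 4)*(j + 2)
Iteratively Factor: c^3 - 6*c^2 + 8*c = (c - 2)*(c^2 - 4*c) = c*(c - 2)*(c - 4)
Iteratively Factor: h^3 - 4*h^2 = (h)*(h^2 - 4*h) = h*(h - 4)*(h)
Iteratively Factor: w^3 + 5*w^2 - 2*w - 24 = (w + 3)*(w^2 + 2*w - 8) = (w - 2)*(w + 3)*(w + 4)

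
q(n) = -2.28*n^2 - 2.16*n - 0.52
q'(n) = -4.56*n - 2.16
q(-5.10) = -48.81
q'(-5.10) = 21.10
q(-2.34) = -7.95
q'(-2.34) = 8.51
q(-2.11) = -6.11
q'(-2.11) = 7.46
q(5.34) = -77.07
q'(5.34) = -26.51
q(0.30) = -1.37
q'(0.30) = -3.53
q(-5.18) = -50.51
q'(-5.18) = 21.46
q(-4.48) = -36.60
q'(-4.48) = 18.27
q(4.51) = -56.64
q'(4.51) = -22.73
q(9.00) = -204.64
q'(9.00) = -43.20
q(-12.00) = -302.92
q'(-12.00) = 52.56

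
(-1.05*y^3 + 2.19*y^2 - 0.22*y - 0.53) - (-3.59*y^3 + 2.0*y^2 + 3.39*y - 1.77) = 2.54*y^3 + 0.19*y^2 - 3.61*y + 1.24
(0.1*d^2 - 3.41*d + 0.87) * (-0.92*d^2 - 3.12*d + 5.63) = -0.092*d^4 + 2.8252*d^3 + 10.4018*d^2 - 21.9127*d + 4.8981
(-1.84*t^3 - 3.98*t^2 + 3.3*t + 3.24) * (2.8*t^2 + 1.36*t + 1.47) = -5.152*t^5 - 13.6464*t^4 + 1.1224*t^3 + 7.7094*t^2 + 9.2574*t + 4.7628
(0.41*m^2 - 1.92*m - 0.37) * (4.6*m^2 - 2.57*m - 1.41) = 1.886*m^4 - 9.8857*m^3 + 2.6543*m^2 + 3.6581*m + 0.5217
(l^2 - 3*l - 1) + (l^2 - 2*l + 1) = 2*l^2 - 5*l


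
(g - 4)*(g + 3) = g^2 - g - 12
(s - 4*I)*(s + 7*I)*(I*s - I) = I*s^3 - 3*s^2 - I*s^2 + 3*s + 28*I*s - 28*I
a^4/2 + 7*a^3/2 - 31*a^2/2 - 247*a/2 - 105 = (a/2 + 1/2)*(a - 6)*(a + 5)*(a + 7)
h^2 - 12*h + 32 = (h - 8)*(h - 4)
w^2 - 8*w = w*(w - 8)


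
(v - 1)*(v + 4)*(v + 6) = v^3 + 9*v^2 + 14*v - 24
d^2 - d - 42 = (d - 7)*(d + 6)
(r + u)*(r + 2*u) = r^2 + 3*r*u + 2*u^2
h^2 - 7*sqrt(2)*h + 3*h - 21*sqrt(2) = (h + 3)*(h - 7*sqrt(2))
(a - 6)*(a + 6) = a^2 - 36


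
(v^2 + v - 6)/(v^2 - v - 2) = (v + 3)/(v + 1)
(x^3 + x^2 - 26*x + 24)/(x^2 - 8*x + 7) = (x^2 + 2*x - 24)/(x - 7)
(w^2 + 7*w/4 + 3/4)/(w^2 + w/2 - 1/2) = (4*w + 3)/(2*(2*w - 1))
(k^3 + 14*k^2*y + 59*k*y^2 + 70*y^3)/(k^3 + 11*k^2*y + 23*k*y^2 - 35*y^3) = (-k - 2*y)/(-k + y)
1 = 1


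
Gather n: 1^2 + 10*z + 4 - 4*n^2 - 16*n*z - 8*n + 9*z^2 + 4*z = -4*n^2 + n*(-16*z - 8) + 9*z^2 + 14*z + 5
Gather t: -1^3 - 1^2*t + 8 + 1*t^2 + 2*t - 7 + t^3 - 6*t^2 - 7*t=t^3 - 5*t^2 - 6*t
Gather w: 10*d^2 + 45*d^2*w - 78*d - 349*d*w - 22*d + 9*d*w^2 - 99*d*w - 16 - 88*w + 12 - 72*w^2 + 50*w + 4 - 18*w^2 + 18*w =10*d^2 - 100*d + w^2*(9*d - 90) + w*(45*d^2 - 448*d - 20)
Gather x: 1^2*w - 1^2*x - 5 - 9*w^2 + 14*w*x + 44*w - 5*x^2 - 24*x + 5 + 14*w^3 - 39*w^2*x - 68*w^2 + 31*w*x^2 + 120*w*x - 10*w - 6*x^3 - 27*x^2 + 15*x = 14*w^3 - 77*w^2 + 35*w - 6*x^3 + x^2*(31*w - 32) + x*(-39*w^2 + 134*w - 10)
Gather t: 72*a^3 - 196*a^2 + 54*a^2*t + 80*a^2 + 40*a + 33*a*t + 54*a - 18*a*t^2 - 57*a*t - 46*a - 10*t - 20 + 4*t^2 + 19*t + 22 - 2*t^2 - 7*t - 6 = 72*a^3 - 116*a^2 + 48*a + t^2*(2 - 18*a) + t*(54*a^2 - 24*a + 2) - 4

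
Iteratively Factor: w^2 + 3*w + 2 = (w + 1)*(w + 2)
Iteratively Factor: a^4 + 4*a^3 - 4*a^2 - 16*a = (a + 4)*(a^3 - 4*a) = (a - 2)*(a + 4)*(a^2 + 2*a) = a*(a - 2)*(a + 4)*(a + 2)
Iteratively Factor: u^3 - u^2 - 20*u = (u)*(u^2 - u - 20) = u*(u - 5)*(u + 4)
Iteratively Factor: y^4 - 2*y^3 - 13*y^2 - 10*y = (y + 2)*(y^3 - 4*y^2 - 5*y) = y*(y + 2)*(y^2 - 4*y - 5) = y*(y + 1)*(y + 2)*(y - 5)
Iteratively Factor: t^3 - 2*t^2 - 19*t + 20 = (t + 4)*(t^2 - 6*t + 5) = (t - 1)*(t + 4)*(t - 5)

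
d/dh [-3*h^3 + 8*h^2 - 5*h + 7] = -9*h^2 + 16*h - 5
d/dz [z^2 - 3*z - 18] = 2*z - 3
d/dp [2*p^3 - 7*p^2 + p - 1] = 6*p^2 - 14*p + 1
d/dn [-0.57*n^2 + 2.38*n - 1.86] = 2.38 - 1.14*n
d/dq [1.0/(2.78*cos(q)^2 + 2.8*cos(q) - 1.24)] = (5.56*cos(q) + 2.8)*sin(q)/(2.78*cos(q)^2 + 2.8*cos(q) - 1.24)^2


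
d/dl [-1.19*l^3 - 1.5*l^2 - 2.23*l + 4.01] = -3.57*l^2 - 3.0*l - 2.23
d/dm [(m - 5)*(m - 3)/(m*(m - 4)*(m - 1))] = (-m^4 + 16*m^3 - 81*m^2 + 150*m - 60)/(m^2*(m^4 - 10*m^3 + 33*m^2 - 40*m + 16))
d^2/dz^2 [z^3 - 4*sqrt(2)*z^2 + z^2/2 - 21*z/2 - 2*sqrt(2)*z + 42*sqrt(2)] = 6*z - 8*sqrt(2) + 1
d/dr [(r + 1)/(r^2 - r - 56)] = (r^2 - r - (r + 1)*(2*r - 1) - 56)/(-r^2 + r + 56)^2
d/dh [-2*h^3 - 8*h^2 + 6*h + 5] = -6*h^2 - 16*h + 6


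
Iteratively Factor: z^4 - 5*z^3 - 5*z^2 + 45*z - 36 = (z - 4)*(z^3 - z^2 - 9*z + 9) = (z - 4)*(z - 3)*(z^2 + 2*z - 3) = (z - 4)*(z - 3)*(z - 1)*(z + 3)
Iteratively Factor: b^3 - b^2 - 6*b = (b + 2)*(b^2 - 3*b) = b*(b + 2)*(b - 3)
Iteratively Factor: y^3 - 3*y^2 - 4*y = (y)*(y^2 - 3*y - 4) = y*(y + 1)*(y - 4)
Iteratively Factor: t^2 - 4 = (t + 2)*(t - 2)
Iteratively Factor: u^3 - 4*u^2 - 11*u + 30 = (u - 2)*(u^2 - 2*u - 15) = (u - 2)*(u + 3)*(u - 5)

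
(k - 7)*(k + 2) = k^2 - 5*k - 14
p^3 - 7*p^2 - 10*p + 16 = (p - 8)*(p - 1)*(p + 2)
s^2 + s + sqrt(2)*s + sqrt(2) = (s + 1)*(s + sqrt(2))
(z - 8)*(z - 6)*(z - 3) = z^3 - 17*z^2 + 90*z - 144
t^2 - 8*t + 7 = (t - 7)*(t - 1)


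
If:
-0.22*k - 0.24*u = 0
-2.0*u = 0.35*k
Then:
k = 0.00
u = 0.00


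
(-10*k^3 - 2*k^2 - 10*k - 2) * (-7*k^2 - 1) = 70*k^5 + 14*k^4 + 80*k^3 + 16*k^2 + 10*k + 2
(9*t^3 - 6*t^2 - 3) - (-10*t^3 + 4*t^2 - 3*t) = 19*t^3 - 10*t^2 + 3*t - 3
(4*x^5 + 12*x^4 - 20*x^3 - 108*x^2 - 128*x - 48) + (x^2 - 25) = 4*x^5 + 12*x^4 - 20*x^3 - 107*x^2 - 128*x - 73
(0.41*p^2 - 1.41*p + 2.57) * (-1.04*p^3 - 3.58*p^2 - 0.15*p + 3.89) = -0.4264*p^5 - 0.00140000000000007*p^4 + 2.3135*p^3 - 7.3942*p^2 - 5.8704*p + 9.9973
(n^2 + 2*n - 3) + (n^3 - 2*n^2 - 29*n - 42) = n^3 - n^2 - 27*n - 45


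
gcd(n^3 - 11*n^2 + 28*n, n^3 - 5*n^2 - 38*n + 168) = n^2 - 11*n + 28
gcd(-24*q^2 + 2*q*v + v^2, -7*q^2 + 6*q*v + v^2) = 1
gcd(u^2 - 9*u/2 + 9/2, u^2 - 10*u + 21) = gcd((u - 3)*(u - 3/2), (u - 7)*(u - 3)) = u - 3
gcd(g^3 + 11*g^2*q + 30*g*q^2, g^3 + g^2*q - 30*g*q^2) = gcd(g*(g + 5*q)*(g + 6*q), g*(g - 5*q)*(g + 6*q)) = g^2 + 6*g*q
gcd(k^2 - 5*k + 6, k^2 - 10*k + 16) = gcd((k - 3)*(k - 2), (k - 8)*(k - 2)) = k - 2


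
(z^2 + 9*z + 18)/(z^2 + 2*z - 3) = (z + 6)/(z - 1)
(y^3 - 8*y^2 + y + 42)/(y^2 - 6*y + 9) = (y^2 - 5*y - 14)/(y - 3)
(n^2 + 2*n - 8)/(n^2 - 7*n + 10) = (n + 4)/(n - 5)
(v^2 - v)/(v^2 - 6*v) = (v - 1)/(v - 6)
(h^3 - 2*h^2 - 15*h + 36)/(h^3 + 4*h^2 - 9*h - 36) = (h - 3)/(h + 3)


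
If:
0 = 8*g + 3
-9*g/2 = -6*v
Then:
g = -3/8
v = -9/32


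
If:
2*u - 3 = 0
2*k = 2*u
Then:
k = 3/2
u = 3/2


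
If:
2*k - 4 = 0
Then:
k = 2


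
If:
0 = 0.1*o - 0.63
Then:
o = 6.30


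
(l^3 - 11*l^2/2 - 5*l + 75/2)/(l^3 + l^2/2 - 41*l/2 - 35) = (2*l^2 - l - 15)/(2*l^2 + 11*l + 14)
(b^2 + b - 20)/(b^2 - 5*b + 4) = (b + 5)/(b - 1)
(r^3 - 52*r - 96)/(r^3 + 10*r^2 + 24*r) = (r^2 - 6*r - 16)/(r*(r + 4))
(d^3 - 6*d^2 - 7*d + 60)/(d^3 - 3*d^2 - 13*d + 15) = (d - 4)/(d - 1)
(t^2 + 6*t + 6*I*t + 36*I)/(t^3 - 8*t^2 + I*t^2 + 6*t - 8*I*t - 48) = (t^2 + t*(6 + 6*I) + 36*I)/(t^3 + t^2*(-8 + I) + t*(6 - 8*I) - 48)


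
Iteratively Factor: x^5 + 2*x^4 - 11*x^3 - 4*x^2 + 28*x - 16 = (x + 4)*(x^4 - 2*x^3 - 3*x^2 + 8*x - 4) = (x + 2)*(x + 4)*(x^3 - 4*x^2 + 5*x - 2) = (x - 1)*(x + 2)*(x + 4)*(x^2 - 3*x + 2) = (x - 1)^2*(x + 2)*(x + 4)*(x - 2)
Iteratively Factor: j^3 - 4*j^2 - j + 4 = (j + 1)*(j^2 - 5*j + 4) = (j - 1)*(j + 1)*(j - 4)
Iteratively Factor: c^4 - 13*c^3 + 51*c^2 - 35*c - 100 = (c - 5)*(c^3 - 8*c^2 + 11*c + 20) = (c - 5)^2*(c^2 - 3*c - 4) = (c - 5)^2*(c + 1)*(c - 4)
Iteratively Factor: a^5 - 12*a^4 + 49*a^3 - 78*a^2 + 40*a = (a - 5)*(a^4 - 7*a^3 + 14*a^2 - 8*a) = (a - 5)*(a - 4)*(a^3 - 3*a^2 + 2*a) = (a - 5)*(a - 4)*(a - 1)*(a^2 - 2*a) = (a - 5)*(a - 4)*(a - 2)*(a - 1)*(a)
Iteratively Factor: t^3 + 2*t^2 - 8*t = (t)*(t^2 + 2*t - 8) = t*(t + 4)*(t - 2)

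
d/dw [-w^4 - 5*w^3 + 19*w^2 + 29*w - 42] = -4*w^3 - 15*w^2 + 38*w + 29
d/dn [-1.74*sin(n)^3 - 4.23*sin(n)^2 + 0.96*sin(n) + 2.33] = (-5.22*sin(n)^2 - 8.46*sin(n) + 0.96)*cos(n)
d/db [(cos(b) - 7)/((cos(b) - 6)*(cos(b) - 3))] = (cos(b)^2 - 14*cos(b) + 45)*sin(b)/((cos(b) - 6)^2*(cos(b) - 3)^2)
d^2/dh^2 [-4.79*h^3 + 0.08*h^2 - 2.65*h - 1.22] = 0.16 - 28.74*h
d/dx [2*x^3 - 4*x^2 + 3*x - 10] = 6*x^2 - 8*x + 3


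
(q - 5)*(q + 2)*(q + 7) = q^3 + 4*q^2 - 31*q - 70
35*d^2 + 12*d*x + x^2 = (5*d + x)*(7*d + x)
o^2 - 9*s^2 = (o - 3*s)*(o + 3*s)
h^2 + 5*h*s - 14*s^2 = (h - 2*s)*(h + 7*s)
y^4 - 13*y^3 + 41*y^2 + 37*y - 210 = (y - 7)*(y - 5)*(y - 3)*(y + 2)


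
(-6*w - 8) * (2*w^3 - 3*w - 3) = -12*w^4 - 16*w^3 + 18*w^2 + 42*w + 24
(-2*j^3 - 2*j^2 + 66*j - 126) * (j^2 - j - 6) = -2*j^5 + 80*j^3 - 180*j^2 - 270*j + 756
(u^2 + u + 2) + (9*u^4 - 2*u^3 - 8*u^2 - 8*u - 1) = 9*u^4 - 2*u^3 - 7*u^2 - 7*u + 1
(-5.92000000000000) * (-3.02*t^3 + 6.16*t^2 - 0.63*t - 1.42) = 17.8784*t^3 - 36.4672*t^2 + 3.7296*t + 8.4064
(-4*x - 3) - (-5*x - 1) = x - 2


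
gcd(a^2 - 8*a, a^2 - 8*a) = a^2 - 8*a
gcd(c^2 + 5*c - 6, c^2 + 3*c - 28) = 1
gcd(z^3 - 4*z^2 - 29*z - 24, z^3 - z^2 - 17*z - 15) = z^2 + 4*z + 3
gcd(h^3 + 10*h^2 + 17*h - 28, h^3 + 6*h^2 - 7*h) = h^2 + 6*h - 7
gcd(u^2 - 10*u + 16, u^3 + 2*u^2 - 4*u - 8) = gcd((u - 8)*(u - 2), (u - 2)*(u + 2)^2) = u - 2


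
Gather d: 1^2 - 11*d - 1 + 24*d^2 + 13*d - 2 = 24*d^2 + 2*d - 2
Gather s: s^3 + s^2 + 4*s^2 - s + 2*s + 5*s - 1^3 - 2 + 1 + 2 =s^3 + 5*s^2 + 6*s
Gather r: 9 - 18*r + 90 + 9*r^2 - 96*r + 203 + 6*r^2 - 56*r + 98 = 15*r^2 - 170*r + 400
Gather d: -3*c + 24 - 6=18 - 3*c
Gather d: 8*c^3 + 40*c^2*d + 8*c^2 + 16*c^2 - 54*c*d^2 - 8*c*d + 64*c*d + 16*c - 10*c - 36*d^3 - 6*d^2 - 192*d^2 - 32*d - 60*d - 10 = 8*c^3 + 24*c^2 + 6*c - 36*d^3 + d^2*(-54*c - 198) + d*(40*c^2 + 56*c - 92) - 10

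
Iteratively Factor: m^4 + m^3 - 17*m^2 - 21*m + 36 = (m + 3)*(m^3 - 2*m^2 - 11*m + 12) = (m - 4)*(m + 3)*(m^2 + 2*m - 3) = (m - 4)*(m - 1)*(m + 3)*(m + 3)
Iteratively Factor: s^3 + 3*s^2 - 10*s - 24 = (s - 3)*(s^2 + 6*s + 8) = (s - 3)*(s + 4)*(s + 2)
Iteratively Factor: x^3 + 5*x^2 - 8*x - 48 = (x - 3)*(x^2 + 8*x + 16) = (x - 3)*(x + 4)*(x + 4)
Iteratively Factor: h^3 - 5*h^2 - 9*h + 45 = (h + 3)*(h^2 - 8*h + 15) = (h - 3)*(h + 3)*(h - 5)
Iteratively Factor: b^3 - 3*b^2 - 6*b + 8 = (b - 1)*(b^2 - 2*b - 8) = (b - 1)*(b + 2)*(b - 4)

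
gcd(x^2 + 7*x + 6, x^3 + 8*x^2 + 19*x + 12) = x + 1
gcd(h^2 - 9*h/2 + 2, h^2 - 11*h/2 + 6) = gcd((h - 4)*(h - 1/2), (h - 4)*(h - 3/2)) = h - 4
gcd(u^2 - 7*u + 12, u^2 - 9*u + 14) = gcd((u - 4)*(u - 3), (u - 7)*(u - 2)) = 1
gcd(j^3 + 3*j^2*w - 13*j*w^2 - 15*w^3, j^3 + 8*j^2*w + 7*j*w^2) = j + w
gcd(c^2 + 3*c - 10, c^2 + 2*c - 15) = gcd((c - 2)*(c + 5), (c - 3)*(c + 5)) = c + 5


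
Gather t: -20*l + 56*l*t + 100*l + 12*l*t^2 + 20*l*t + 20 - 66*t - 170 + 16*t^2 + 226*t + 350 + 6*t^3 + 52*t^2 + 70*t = 80*l + 6*t^3 + t^2*(12*l + 68) + t*(76*l + 230) + 200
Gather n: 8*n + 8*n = 16*n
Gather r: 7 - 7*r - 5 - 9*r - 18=-16*r - 16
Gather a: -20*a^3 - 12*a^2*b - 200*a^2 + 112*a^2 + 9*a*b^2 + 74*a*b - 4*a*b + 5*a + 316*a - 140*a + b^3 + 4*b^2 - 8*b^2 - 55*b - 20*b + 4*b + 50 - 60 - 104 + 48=-20*a^3 + a^2*(-12*b - 88) + a*(9*b^2 + 70*b + 181) + b^3 - 4*b^2 - 71*b - 66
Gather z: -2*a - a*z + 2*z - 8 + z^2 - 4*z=-2*a + z^2 + z*(-a - 2) - 8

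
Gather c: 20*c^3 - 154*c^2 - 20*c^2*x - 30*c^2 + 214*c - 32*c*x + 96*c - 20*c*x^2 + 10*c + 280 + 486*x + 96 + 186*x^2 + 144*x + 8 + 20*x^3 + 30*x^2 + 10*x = 20*c^3 + c^2*(-20*x - 184) + c*(-20*x^2 - 32*x + 320) + 20*x^3 + 216*x^2 + 640*x + 384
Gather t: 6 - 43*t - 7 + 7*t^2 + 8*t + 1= 7*t^2 - 35*t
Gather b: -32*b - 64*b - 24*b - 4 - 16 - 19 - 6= -120*b - 45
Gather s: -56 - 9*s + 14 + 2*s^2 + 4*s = 2*s^2 - 5*s - 42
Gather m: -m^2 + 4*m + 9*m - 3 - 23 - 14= -m^2 + 13*m - 40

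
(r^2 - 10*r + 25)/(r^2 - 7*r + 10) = (r - 5)/(r - 2)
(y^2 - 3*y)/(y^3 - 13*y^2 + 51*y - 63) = y/(y^2 - 10*y + 21)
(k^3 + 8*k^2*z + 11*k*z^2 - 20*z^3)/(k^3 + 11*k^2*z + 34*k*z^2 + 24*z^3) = (k^2 + 4*k*z - 5*z^2)/(k^2 + 7*k*z + 6*z^2)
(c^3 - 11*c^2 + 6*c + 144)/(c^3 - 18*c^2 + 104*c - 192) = (c + 3)/(c - 4)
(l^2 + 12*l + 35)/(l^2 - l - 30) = (l + 7)/(l - 6)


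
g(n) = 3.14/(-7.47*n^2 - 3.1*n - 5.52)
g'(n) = 3.14*(14.94*n + 3.1)/(-7.47*n^2 - 3.1*n - 5.52)^2 = (46.9116*n + 9.734)/(7.47*n^2 + 3.1*n + 5.52)^2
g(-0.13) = -0.60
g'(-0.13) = 0.13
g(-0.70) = -0.45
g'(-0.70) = -0.47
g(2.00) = -0.08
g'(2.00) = 0.06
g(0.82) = -0.24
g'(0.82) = 0.28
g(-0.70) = -0.45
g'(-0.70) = -0.47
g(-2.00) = -0.11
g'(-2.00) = -0.10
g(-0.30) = -0.60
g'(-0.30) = -0.16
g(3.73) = -0.03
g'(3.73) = 0.01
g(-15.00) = -0.00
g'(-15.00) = -0.00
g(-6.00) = -0.01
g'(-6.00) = -0.00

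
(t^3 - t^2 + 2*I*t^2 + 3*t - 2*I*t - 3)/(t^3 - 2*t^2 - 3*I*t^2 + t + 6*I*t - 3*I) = (t^2 + 2*I*t + 3)/(t^2 - t*(1 + 3*I) + 3*I)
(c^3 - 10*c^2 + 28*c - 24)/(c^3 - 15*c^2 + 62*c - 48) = (c^2 - 4*c + 4)/(c^2 - 9*c + 8)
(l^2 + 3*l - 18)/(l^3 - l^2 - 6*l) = (l + 6)/(l*(l + 2))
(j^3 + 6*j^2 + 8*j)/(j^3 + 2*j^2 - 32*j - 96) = j*(j + 2)/(j^2 - 2*j - 24)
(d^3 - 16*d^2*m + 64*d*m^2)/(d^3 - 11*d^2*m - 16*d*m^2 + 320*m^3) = d/(d + 5*m)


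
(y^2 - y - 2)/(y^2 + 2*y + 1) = (y - 2)/(y + 1)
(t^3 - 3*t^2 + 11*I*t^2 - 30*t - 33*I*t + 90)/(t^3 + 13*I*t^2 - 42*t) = (t^2 + t*(-3 + 5*I) - 15*I)/(t*(t + 7*I))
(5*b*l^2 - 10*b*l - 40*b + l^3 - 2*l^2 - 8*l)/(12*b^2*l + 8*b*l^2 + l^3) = (5*b*l^2 - 10*b*l - 40*b + l^3 - 2*l^2 - 8*l)/(l*(12*b^2 + 8*b*l + l^2))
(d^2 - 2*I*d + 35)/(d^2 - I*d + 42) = (d + 5*I)/(d + 6*I)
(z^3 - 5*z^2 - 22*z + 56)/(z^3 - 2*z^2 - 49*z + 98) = (z + 4)/(z + 7)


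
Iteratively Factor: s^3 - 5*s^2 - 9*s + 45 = (s - 3)*(s^2 - 2*s - 15) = (s - 5)*(s - 3)*(s + 3)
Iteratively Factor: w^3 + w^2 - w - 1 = (w + 1)*(w^2 - 1) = (w - 1)*(w + 1)*(w + 1)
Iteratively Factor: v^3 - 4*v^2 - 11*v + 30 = (v - 2)*(v^2 - 2*v - 15) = (v - 2)*(v + 3)*(v - 5)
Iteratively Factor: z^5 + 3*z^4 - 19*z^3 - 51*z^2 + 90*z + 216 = (z + 2)*(z^4 + z^3 - 21*z^2 - 9*z + 108) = (z + 2)*(z + 3)*(z^3 - 2*z^2 - 15*z + 36) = (z - 3)*(z + 2)*(z + 3)*(z^2 + z - 12) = (z - 3)^2*(z + 2)*(z + 3)*(z + 4)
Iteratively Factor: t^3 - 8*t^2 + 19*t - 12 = (t - 4)*(t^2 - 4*t + 3) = (t - 4)*(t - 3)*(t - 1)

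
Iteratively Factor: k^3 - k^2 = (k)*(k^2 - k) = k^2*(k - 1)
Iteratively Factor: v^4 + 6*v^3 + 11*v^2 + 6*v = (v)*(v^3 + 6*v^2 + 11*v + 6) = v*(v + 3)*(v^2 + 3*v + 2) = v*(v + 1)*(v + 3)*(v + 2)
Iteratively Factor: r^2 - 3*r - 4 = (r - 4)*(r + 1)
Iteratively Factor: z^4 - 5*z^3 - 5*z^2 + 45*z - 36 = (z - 3)*(z^3 - 2*z^2 - 11*z + 12) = (z - 3)*(z - 1)*(z^2 - z - 12) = (z - 3)*(z - 1)*(z + 3)*(z - 4)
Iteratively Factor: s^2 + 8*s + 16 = (s + 4)*(s + 4)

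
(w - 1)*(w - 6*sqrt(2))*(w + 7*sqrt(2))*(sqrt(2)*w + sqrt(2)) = sqrt(2)*w^4 + 2*w^3 - 85*sqrt(2)*w^2 - 2*w + 84*sqrt(2)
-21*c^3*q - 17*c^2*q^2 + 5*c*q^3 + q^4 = q*(-3*c + q)*(c + q)*(7*c + q)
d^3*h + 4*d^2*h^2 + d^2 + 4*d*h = d*(d + 4*h)*(d*h + 1)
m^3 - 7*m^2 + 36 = (m - 6)*(m - 3)*(m + 2)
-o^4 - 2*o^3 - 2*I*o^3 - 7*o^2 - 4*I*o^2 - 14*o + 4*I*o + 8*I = (o + 2)*(o + 4*I)*(I*o + 1)^2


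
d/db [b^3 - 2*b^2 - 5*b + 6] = 3*b^2 - 4*b - 5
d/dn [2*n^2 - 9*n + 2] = 4*n - 9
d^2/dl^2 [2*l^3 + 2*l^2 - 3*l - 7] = 12*l + 4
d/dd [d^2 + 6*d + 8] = 2*d + 6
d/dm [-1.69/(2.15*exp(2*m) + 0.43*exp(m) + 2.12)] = (7.267*exp(m) + 0.7267)*exp(m)/(2.15*exp(2*m) + 0.43*exp(m) + 2.12)^2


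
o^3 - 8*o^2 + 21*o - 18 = (o - 3)^2*(o - 2)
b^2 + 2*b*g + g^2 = (b + g)^2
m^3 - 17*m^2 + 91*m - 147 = (m - 7)^2*(m - 3)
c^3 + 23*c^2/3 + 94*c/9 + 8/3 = (c + 1/3)*(c + 4/3)*(c + 6)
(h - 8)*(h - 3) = h^2 - 11*h + 24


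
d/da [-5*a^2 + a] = 1 - 10*a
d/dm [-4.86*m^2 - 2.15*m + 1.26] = -9.72*m - 2.15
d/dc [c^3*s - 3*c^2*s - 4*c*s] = s*(3*c^2 - 6*c - 4)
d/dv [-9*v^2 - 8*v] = -18*v - 8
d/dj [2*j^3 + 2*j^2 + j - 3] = 6*j^2 + 4*j + 1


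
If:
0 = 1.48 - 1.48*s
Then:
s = 1.00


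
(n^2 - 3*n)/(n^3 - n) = (n - 3)/(n^2 - 1)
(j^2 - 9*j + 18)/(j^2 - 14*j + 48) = (j - 3)/(j - 8)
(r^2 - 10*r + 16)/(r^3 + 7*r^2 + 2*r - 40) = (r - 8)/(r^2 + 9*r + 20)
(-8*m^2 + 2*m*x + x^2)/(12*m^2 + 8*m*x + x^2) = (-8*m^2 + 2*m*x + x^2)/(12*m^2 + 8*m*x + x^2)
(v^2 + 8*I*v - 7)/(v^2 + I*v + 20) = (v^2 + 8*I*v - 7)/(v^2 + I*v + 20)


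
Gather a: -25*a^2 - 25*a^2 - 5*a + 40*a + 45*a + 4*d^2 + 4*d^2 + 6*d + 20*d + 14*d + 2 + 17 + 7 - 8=-50*a^2 + 80*a + 8*d^2 + 40*d + 18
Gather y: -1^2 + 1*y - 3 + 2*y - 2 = 3*y - 6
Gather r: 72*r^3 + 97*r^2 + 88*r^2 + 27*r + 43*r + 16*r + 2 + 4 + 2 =72*r^3 + 185*r^2 + 86*r + 8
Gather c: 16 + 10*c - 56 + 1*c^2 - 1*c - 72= c^2 + 9*c - 112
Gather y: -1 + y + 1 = y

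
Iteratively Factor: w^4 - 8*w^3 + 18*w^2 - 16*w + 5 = (w - 1)*(w^3 - 7*w^2 + 11*w - 5) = (w - 1)^2*(w^2 - 6*w + 5) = (w - 1)^3*(w - 5)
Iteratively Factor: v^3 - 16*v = (v + 4)*(v^2 - 4*v) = (v - 4)*(v + 4)*(v)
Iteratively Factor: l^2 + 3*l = (l + 3)*(l)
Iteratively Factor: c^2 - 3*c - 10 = (c + 2)*(c - 5)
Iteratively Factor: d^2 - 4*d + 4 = (d - 2)*(d - 2)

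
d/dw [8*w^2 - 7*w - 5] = 16*w - 7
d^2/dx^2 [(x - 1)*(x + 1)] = 2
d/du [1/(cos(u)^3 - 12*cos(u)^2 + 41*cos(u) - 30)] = (3*cos(u)^2 - 24*cos(u) + 41)*sin(u)/(cos(u)^3 - 12*cos(u)^2 + 41*cos(u) - 30)^2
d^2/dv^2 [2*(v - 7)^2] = 4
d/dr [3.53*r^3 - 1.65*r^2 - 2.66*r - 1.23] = 10.59*r^2 - 3.3*r - 2.66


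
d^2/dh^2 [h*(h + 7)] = 2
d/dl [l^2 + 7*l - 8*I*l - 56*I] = 2*l + 7 - 8*I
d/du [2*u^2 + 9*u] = 4*u + 9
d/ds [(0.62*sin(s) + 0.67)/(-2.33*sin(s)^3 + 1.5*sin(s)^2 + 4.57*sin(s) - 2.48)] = (2.8892*sin(s)^3 + 3.7533*sin(s)^2 - 2.01*sin(s) - 4.5995)*cos(s)/(5.4289*sin(s)^6 - 6.99*sin(s)^5 - 19.0462*sin(s)^4 + 25.2668*sin(s)^3 + 13.4449*sin(s)^2 - 22.6672*sin(s) + 6.1504)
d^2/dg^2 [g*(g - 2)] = 2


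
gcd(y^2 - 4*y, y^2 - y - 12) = y - 4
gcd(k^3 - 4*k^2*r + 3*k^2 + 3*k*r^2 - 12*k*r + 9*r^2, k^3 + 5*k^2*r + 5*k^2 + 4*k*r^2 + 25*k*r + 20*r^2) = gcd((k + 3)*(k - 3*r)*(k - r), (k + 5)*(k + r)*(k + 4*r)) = 1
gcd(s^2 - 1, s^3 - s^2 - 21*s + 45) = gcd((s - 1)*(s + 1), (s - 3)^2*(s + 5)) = 1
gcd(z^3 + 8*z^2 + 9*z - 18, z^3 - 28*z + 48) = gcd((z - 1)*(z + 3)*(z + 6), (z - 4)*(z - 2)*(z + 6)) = z + 6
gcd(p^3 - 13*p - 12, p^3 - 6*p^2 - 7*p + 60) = p^2 - p - 12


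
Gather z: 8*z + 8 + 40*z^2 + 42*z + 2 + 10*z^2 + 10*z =50*z^2 + 60*z + 10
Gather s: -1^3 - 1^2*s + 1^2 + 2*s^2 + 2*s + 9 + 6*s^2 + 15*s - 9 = 8*s^2 + 16*s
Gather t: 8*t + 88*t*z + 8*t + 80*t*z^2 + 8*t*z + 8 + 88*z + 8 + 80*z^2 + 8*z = t*(80*z^2 + 96*z + 16) + 80*z^2 + 96*z + 16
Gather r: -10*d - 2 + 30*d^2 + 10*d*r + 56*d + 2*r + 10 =30*d^2 + 46*d + r*(10*d + 2) + 8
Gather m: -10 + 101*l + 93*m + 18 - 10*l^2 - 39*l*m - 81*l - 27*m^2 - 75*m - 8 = -10*l^2 + 20*l - 27*m^2 + m*(18 - 39*l)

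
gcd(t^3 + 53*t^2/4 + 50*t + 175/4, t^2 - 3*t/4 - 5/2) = t + 5/4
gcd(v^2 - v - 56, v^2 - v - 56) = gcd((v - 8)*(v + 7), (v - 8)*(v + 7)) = v^2 - v - 56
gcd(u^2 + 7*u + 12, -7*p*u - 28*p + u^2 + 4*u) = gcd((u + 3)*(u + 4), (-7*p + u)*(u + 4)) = u + 4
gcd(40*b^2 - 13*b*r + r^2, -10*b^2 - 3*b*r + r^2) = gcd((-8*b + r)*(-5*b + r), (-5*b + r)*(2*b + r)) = -5*b + r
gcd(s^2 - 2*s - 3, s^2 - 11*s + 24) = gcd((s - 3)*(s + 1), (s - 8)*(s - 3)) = s - 3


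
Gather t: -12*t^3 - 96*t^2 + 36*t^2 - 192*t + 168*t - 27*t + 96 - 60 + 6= -12*t^3 - 60*t^2 - 51*t + 42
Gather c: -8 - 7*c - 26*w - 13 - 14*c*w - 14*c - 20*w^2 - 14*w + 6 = c*(-14*w - 21) - 20*w^2 - 40*w - 15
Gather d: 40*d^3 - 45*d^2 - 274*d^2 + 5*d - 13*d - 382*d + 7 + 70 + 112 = 40*d^3 - 319*d^2 - 390*d + 189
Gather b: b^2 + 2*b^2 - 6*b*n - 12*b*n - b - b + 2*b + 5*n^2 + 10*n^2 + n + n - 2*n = 3*b^2 - 18*b*n + 15*n^2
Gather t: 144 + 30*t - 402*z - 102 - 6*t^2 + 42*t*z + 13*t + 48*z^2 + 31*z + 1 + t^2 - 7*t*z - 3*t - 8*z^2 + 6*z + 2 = -5*t^2 + t*(35*z + 40) + 40*z^2 - 365*z + 45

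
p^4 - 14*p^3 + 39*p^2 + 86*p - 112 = (p - 8)*(p - 7)*(p - 1)*(p + 2)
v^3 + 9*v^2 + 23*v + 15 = (v + 1)*(v + 3)*(v + 5)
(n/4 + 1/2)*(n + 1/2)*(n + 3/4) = n^3/4 + 13*n^2/16 + 23*n/32 + 3/16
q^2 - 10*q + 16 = (q - 8)*(q - 2)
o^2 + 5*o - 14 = (o - 2)*(o + 7)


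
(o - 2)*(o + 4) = o^2 + 2*o - 8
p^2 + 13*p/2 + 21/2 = (p + 3)*(p + 7/2)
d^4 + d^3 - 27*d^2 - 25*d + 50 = (d - 5)*(d - 1)*(d + 2)*(d + 5)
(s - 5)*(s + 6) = s^2 + s - 30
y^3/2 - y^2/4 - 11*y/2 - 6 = (y/2 + 1)*(y - 4)*(y + 3/2)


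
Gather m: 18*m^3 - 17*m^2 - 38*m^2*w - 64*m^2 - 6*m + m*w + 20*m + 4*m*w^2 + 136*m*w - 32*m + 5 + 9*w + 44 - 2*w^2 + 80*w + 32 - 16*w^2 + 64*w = 18*m^3 + m^2*(-38*w - 81) + m*(4*w^2 + 137*w - 18) - 18*w^2 + 153*w + 81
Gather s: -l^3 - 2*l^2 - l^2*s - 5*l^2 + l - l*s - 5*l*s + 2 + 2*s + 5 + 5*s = -l^3 - 7*l^2 + l + s*(-l^2 - 6*l + 7) + 7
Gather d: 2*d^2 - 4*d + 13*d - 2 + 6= 2*d^2 + 9*d + 4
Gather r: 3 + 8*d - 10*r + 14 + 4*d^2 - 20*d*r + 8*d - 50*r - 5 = 4*d^2 + 16*d + r*(-20*d - 60) + 12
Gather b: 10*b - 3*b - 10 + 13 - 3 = 7*b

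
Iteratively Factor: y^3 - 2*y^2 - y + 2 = (y - 1)*(y^2 - y - 2) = (y - 2)*(y - 1)*(y + 1)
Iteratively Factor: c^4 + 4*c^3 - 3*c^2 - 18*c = (c)*(c^3 + 4*c^2 - 3*c - 18) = c*(c + 3)*(c^2 + c - 6) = c*(c + 3)^2*(c - 2)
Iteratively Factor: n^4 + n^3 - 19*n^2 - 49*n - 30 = (n + 1)*(n^3 - 19*n - 30) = (n + 1)*(n + 3)*(n^2 - 3*n - 10) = (n + 1)*(n + 2)*(n + 3)*(n - 5)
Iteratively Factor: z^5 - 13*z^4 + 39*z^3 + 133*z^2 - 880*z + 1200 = (z - 3)*(z^4 - 10*z^3 + 9*z^2 + 160*z - 400) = (z - 3)*(z + 4)*(z^3 - 14*z^2 + 65*z - 100) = (z - 5)*(z - 3)*(z + 4)*(z^2 - 9*z + 20) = (z - 5)*(z - 4)*(z - 3)*(z + 4)*(z - 5)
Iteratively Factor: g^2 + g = (g + 1)*(g)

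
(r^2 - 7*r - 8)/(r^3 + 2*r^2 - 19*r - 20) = (r - 8)/(r^2 + r - 20)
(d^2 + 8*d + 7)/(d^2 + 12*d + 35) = (d + 1)/(d + 5)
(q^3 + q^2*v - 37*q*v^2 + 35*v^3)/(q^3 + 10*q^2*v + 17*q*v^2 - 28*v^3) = (q - 5*v)/(q + 4*v)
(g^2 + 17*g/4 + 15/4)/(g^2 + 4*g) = (4*g^2 + 17*g + 15)/(4*g*(g + 4))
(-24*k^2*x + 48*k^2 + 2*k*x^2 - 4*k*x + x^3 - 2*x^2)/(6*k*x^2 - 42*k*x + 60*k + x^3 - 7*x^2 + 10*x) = (-4*k + x)/(x - 5)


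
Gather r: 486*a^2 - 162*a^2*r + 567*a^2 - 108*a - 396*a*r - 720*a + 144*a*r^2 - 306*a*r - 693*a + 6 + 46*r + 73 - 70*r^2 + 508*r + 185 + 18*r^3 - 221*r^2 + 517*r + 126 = 1053*a^2 - 1521*a + 18*r^3 + r^2*(144*a - 291) + r*(-162*a^2 - 702*a + 1071) + 390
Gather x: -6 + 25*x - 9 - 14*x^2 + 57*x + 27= -14*x^2 + 82*x + 12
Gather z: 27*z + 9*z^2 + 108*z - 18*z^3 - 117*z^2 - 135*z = -18*z^3 - 108*z^2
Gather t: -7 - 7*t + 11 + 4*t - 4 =-3*t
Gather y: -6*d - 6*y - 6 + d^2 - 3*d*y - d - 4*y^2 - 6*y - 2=d^2 - 7*d - 4*y^2 + y*(-3*d - 12) - 8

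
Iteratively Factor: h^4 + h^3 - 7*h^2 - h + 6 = (h + 1)*(h^3 - 7*h + 6) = (h - 1)*(h + 1)*(h^2 + h - 6) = (h - 2)*(h - 1)*(h + 1)*(h + 3)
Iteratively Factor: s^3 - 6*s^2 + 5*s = (s - 5)*(s^2 - s) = (s - 5)*(s - 1)*(s)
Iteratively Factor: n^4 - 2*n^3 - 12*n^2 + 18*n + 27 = (n + 3)*(n^3 - 5*n^2 + 3*n + 9) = (n - 3)*(n + 3)*(n^2 - 2*n - 3) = (n - 3)*(n + 1)*(n + 3)*(n - 3)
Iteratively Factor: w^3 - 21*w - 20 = (w - 5)*(w^2 + 5*w + 4) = (w - 5)*(w + 4)*(w + 1)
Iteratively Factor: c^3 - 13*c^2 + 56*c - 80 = (c - 5)*(c^2 - 8*c + 16) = (c - 5)*(c - 4)*(c - 4)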